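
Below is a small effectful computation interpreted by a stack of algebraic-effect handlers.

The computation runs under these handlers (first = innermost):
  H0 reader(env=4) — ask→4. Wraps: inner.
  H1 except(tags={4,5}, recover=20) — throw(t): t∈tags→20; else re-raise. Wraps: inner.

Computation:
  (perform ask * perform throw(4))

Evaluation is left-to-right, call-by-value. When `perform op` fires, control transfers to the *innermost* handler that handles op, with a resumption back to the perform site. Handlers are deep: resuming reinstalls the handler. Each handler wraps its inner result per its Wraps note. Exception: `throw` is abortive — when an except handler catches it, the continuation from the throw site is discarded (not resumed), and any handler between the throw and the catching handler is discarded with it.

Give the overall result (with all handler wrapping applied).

Answer: 20

Evaluation trace:
ask @ H0 ⇒ 4
throw(4) @ H1 caught ⇒ 20
= 20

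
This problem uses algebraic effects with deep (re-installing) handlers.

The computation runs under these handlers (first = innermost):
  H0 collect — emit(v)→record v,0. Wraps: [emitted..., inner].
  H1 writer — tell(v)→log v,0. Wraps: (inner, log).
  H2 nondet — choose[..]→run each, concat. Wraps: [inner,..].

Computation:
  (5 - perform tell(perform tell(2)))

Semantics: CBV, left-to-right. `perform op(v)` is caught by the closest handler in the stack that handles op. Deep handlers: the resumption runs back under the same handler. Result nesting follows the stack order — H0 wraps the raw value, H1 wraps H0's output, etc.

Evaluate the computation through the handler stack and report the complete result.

Working:
tell(2) @ H1 ⇒ log+=2
tell(0) @ H1 ⇒ log+=0
H0 returns [5]
H1 returns ([5], (2, 0))
H2 returns [([5], (2, 0))]
= [([5], (2, 0))]

Answer: [([5], (2, 0))]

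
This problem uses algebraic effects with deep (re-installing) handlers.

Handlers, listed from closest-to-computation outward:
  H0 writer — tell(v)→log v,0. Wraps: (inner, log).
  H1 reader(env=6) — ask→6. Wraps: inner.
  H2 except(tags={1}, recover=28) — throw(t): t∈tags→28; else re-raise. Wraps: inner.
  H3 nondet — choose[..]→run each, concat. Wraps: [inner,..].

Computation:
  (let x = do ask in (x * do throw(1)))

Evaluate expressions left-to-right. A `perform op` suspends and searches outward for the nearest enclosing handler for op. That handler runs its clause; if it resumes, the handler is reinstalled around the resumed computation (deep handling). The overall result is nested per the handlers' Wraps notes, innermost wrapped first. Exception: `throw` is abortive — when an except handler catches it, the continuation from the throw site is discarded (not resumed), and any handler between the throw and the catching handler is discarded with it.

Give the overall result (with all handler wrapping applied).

Working:
ask @ H1 ⇒ 6
throw(1) @ H2 caught ⇒ 28
H3 returns [28]
= [28]

Answer: [28]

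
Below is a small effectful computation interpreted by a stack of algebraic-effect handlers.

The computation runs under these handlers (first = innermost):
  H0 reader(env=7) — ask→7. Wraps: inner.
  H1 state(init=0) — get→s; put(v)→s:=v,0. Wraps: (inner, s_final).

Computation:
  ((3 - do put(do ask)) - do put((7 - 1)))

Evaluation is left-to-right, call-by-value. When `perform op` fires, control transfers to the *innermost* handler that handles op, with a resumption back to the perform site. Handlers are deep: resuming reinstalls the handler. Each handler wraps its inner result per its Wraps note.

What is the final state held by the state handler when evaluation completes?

Step-by-step:
ask @ H0 ⇒ 7
put(7) @ H1 ⇒ s:=7
put(6) @ H1 ⇒ s:=6
H0 returns 3
H1 returns (3, 6)
= (3, 6)

Answer: 6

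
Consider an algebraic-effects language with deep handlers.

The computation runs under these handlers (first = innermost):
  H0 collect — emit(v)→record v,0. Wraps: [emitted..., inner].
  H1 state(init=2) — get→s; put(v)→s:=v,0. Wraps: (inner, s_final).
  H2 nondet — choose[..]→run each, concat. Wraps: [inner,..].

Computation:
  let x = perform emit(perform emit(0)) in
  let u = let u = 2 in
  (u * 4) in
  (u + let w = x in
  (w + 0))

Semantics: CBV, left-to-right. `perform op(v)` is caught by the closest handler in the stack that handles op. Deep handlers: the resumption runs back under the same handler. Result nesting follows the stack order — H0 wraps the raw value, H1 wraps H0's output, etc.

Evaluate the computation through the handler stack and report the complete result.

Working:
emit(0) @ H0 ⇒ out+=0
emit(0) @ H0 ⇒ out+=0
H0 returns [0, 0, 8]
H1 returns ([0, 0, 8], 2)
H2 returns [([0, 0, 8], 2)]
= [([0, 0, 8], 2)]

Answer: [([0, 0, 8], 2)]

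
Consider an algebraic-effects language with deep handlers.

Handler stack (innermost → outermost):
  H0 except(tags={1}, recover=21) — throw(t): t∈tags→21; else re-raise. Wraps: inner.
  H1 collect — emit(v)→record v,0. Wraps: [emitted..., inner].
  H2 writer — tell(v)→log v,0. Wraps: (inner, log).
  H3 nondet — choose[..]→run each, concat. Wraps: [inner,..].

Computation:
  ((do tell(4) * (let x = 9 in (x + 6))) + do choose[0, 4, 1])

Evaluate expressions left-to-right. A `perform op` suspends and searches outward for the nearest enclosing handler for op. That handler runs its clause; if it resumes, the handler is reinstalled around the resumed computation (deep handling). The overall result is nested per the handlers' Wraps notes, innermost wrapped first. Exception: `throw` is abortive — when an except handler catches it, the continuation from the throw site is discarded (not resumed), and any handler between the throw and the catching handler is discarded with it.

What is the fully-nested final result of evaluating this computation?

Working:
tell(4) @ H2 ⇒ log+=4
choose[0, 4, 1] @ H3
  branch[0] choose=0:
    H0 returns 0
    H1 returns [0]
    H2 returns ([0], (4))
    H3 returns [([0], (4))]
  branch[1] choose=4:
    H0 returns 4
    H1 returns [4]
    H2 returns ([4], (4))
    H3 returns [([4], (4))]
  branch[2] choose=1:
    H0 returns 1
    H1 returns [1]
    H2 returns ([1], (4))
    H3 returns [([1], (4))]
= [([0], (4)), ([4], (4)), ([1], (4))]

Answer: [([0], (4)), ([4], (4)), ([1], (4))]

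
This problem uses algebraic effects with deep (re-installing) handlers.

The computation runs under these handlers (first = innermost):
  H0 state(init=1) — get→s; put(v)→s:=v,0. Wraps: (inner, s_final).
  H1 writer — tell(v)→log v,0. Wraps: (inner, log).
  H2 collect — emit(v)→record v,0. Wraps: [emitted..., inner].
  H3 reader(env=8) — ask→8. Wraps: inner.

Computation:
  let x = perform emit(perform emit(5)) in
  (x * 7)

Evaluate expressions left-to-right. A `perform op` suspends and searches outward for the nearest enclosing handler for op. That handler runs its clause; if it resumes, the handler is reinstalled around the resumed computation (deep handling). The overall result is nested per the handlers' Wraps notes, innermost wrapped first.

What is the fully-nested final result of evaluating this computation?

Answer: [5, 0, ((0, 1), ())]

Step-by-step:
emit(5) @ H2 ⇒ out+=5
emit(0) @ H2 ⇒ out+=0
H0 returns (0, 1)
H1 returns ((0, 1), ())
H2 returns [5, 0, ((0, 1), ())]
H3 returns [5, 0, ((0, 1), ())]
= [5, 0, ((0, 1), ())]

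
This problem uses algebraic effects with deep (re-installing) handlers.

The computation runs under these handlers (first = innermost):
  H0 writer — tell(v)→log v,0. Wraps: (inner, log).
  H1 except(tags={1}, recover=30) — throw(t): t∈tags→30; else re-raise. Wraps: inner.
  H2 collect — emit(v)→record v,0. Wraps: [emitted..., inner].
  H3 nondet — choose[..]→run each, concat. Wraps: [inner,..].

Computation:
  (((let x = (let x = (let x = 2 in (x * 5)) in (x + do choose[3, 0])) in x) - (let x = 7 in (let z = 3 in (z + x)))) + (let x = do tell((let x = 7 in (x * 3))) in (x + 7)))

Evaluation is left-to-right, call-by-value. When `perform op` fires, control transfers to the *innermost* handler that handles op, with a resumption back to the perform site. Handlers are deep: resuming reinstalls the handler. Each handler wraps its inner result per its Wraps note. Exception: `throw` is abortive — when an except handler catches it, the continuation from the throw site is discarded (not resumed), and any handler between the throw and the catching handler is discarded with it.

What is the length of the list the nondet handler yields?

Evaluation trace:
choose[3, 0] @ H3
  branch[0] choose=3:
    tell(21) @ H0 ⇒ log+=21
    H0 returns (10, (21))
    H1 returns (10, (21))
    H2 returns [(10, (21))]
    H3 returns [[(10, (21))]]
  branch[1] choose=0:
    tell(21) @ H0 ⇒ log+=21
    H0 returns (7, (21))
    H1 returns (7, (21))
    H2 returns [(7, (21))]
    H3 returns [[(7, (21))]]
= [[(10, (21))], [(7, (21))]]

Answer: 2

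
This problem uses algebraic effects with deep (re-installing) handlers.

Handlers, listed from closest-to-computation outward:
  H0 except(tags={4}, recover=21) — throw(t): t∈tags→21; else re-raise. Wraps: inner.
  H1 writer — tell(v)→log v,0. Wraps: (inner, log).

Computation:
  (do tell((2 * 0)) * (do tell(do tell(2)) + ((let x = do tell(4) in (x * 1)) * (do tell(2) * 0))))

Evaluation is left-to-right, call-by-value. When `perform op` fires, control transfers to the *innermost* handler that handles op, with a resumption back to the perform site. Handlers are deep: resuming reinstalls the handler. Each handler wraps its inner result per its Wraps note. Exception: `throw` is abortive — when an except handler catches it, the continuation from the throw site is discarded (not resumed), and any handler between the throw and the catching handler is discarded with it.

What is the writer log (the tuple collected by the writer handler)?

Answer: (0, 2, 0, 4, 2)

Step-by-step:
tell(0) @ H1 ⇒ log+=0
tell(2) @ H1 ⇒ log+=2
tell(0) @ H1 ⇒ log+=0
tell(4) @ H1 ⇒ log+=4
tell(2) @ H1 ⇒ log+=2
H0 returns 0
H1 returns (0, (0, 2, 0, 4, 2))
= (0, (0, 2, 0, 4, 2))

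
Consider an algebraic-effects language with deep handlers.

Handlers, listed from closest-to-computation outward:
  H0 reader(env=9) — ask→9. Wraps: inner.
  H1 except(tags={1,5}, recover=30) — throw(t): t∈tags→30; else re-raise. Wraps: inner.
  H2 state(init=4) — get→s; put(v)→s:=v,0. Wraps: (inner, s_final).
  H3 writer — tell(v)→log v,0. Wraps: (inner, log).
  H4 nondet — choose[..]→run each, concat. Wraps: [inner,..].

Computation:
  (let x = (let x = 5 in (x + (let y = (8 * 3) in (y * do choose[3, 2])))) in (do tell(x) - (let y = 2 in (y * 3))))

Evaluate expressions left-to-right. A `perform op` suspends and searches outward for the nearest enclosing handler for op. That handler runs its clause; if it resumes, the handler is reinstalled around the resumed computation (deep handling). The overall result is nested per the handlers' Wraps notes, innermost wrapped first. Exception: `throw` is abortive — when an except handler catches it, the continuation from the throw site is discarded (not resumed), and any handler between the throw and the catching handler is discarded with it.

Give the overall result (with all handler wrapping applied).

Step-by-step:
choose[3, 2] @ H4
  branch[0] choose=3:
    tell(77) @ H3 ⇒ log+=77
    H0 returns -6
    H1 returns -6
    H2 returns (-6, 4)
    H3 returns ((-6, 4), (77))
    H4 returns [((-6, 4), (77))]
  branch[1] choose=2:
    tell(53) @ H3 ⇒ log+=53
    H0 returns -6
    H1 returns -6
    H2 returns (-6, 4)
    H3 returns ((-6, 4), (53))
    H4 returns [((-6, 4), (53))]
= [((-6, 4), (77)), ((-6, 4), (53))]

Answer: [((-6, 4), (77)), ((-6, 4), (53))]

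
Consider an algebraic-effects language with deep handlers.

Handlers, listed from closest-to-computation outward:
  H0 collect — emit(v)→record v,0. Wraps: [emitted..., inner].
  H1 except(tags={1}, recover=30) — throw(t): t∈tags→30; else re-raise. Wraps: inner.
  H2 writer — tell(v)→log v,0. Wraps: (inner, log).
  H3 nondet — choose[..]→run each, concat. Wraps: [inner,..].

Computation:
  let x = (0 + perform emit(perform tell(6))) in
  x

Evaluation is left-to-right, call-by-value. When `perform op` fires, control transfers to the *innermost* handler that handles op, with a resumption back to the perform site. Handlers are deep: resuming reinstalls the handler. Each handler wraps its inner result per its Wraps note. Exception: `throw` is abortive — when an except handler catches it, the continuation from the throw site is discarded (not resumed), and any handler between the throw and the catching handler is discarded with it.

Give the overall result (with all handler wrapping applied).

Working:
tell(6) @ H2 ⇒ log+=6
emit(0) @ H0 ⇒ out+=0
H0 returns [0, 0]
H1 returns [0, 0]
H2 returns ([0, 0], (6))
H3 returns [([0, 0], (6))]
= [([0, 0], (6))]

Answer: [([0, 0], (6))]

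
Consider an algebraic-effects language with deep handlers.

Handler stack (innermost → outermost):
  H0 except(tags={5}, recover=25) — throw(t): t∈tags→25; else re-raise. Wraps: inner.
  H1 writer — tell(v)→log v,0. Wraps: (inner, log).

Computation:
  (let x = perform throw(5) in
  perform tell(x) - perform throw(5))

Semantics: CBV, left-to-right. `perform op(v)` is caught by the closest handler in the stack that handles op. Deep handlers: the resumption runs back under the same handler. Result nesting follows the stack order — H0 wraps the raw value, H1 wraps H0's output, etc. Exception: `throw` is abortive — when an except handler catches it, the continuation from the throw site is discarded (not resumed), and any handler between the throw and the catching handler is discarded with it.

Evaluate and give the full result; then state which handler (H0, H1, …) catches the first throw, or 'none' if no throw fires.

Working:
throw(5) @ H0 caught ⇒ 25
H1 returns (25, ())
= (25, ())

Answer: (25, ()) ; first throw caught by: H0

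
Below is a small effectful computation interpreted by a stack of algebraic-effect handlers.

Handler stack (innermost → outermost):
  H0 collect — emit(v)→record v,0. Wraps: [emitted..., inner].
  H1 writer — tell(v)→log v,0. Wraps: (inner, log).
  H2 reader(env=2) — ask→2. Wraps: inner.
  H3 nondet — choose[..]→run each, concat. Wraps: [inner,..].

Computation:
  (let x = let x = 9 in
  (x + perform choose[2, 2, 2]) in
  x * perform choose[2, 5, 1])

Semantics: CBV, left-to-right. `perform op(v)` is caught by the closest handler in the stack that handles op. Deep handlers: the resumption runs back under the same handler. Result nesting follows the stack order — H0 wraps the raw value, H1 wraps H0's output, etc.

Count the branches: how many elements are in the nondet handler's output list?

Step-by-step:
choose[2, 2, 2] @ H3
  branch[0] choose=2:
    choose[2, 5, 1] @ H3
      branch[0] choose=2:
        H0 returns [22]
        H1 returns ([22], ())
        H2 returns ([22], ())
        H3 returns [([22], ())]
      branch[1] choose=5:
        H0 returns [55]
        H1 returns ([55], ())
        H2 returns ([55], ())
        H3 returns [([55], ())]
      branch[2] choose=1:
        H0 returns [11]
        H1 returns ([11], ())
        H2 returns ([11], ())
        H3 returns [([11], ())]
  branch[1] choose=2:
    choose[2, 5, 1] @ H3
      branch[0] choose=2:
        H0 returns [22]
        H1 returns ([22], ())
        H2 returns ([22], ())
        H3 returns [([22], ())]
      branch[1] choose=5:
        H0 returns [55]
        H1 returns ([55], ())
        H2 returns ([55], ())
        H3 returns [([55], ())]
      branch[2] choose=1:
        H0 returns [11]
        H1 returns ([11], ())
        H2 returns ([11], ())
        H3 returns [([11], ())]
  branch[2] choose=2:
    choose[2, 5, 1] @ H3
      branch[0] choose=2:
        H0 returns [22]
        H1 returns ([22], ())
        H2 returns ([22], ())
        H3 returns [([22], ())]
      branch[1] choose=5:
        H0 returns [55]
        H1 returns ([55], ())
        H2 returns ([55], ())
        H3 returns [([55], ())]
      branch[2] choose=1:
        H0 returns [11]
        H1 returns ([11], ())
        H2 returns ([11], ())
        H3 returns [([11], ())]
= [([22], ()), ([55], ()), ([11], ()), ([22], ()), ([55], ()), ([11], ()), ([22], ()), ([55], ()), ([11], ())]

Answer: 9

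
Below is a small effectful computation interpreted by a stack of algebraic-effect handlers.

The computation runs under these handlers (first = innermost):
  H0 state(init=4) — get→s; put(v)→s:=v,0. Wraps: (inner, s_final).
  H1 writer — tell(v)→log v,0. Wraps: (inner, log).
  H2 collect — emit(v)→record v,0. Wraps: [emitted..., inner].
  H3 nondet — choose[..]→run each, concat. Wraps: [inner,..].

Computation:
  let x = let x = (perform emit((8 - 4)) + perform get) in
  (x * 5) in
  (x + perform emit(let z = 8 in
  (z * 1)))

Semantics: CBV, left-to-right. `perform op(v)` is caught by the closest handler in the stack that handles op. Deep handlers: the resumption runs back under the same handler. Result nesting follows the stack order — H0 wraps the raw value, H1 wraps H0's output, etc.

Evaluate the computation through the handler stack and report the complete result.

Evaluation trace:
emit(4) @ H2 ⇒ out+=4
get @ H0 ⇒ 4
emit(8) @ H2 ⇒ out+=8
H0 returns (20, 4)
H1 returns ((20, 4), ())
H2 returns [4, 8, ((20, 4), ())]
H3 returns [[4, 8, ((20, 4), ())]]
= [[4, 8, ((20, 4), ())]]

Answer: [[4, 8, ((20, 4), ())]]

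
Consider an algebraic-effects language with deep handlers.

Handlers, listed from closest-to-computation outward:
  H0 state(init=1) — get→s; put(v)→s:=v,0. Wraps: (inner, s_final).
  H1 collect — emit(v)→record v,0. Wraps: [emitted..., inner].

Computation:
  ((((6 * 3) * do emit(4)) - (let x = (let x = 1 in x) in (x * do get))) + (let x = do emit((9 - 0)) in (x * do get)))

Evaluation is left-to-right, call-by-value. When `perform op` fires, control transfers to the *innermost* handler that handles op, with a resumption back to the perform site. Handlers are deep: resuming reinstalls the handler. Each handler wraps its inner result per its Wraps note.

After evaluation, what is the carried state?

Working:
emit(4) @ H1 ⇒ out+=4
get @ H0 ⇒ 1
emit(9) @ H1 ⇒ out+=9
get @ H0 ⇒ 1
H0 returns (-1, 1)
H1 returns [4, 9, (-1, 1)]
= [4, 9, (-1, 1)]

Answer: 1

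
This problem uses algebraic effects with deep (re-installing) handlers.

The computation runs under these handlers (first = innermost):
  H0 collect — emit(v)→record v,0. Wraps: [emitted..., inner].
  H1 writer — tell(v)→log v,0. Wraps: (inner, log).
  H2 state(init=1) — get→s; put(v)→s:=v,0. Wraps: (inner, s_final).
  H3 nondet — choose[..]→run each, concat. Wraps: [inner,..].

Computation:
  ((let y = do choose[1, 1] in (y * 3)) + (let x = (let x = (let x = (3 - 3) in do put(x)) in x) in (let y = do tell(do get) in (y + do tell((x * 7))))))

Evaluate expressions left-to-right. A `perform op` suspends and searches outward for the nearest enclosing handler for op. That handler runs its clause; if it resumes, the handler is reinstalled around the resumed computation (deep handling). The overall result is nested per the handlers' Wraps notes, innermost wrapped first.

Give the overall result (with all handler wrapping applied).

Answer: [(([3], (0, 0)), 0), (([3], (0, 0)), 0)]

Step-by-step:
choose[1, 1] @ H3
  branch[0] choose=1:
    put(0) @ H2 ⇒ s:=0
    get @ H2 ⇒ 0
    tell(0) @ H1 ⇒ log+=0
    tell(0) @ H1 ⇒ log+=0
    H0 returns [3]
    H1 returns ([3], (0, 0))
    H2 returns (([3], (0, 0)), 0)
    H3 returns [(([3], (0, 0)), 0)]
  branch[1] choose=1:
    put(0) @ H2 ⇒ s:=0
    get @ H2 ⇒ 0
    tell(0) @ H1 ⇒ log+=0
    tell(0) @ H1 ⇒ log+=0
    H0 returns [3]
    H1 returns ([3], (0, 0))
    H2 returns (([3], (0, 0)), 0)
    H3 returns [(([3], (0, 0)), 0)]
= [(([3], (0, 0)), 0), (([3], (0, 0)), 0)]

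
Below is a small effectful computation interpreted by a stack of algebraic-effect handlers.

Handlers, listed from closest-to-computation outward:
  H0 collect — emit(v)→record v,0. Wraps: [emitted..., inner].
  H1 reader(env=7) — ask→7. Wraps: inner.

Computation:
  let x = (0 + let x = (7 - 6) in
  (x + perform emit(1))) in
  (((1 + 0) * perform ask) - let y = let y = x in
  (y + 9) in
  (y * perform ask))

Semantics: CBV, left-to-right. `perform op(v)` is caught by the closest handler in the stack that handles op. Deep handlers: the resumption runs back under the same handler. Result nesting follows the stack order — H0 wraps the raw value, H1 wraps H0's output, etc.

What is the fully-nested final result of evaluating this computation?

Step-by-step:
emit(1) @ H0 ⇒ out+=1
ask @ H1 ⇒ 7
ask @ H1 ⇒ 7
H0 returns [1, -63]
H1 returns [1, -63]
= [1, -63]

Answer: [1, -63]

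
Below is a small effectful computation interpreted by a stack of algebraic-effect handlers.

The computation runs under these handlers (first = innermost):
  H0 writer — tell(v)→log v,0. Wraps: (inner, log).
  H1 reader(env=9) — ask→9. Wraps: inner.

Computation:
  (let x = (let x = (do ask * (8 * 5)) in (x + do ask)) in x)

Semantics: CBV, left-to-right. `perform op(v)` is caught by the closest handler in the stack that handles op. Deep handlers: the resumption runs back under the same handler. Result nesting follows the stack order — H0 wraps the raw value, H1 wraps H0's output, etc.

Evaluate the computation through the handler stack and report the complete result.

Step-by-step:
ask @ H1 ⇒ 9
ask @ H1 ⇒ 9
H0 returns (369, ())
H1 returns (369, ())
= (369, ())

Answer: (369, ())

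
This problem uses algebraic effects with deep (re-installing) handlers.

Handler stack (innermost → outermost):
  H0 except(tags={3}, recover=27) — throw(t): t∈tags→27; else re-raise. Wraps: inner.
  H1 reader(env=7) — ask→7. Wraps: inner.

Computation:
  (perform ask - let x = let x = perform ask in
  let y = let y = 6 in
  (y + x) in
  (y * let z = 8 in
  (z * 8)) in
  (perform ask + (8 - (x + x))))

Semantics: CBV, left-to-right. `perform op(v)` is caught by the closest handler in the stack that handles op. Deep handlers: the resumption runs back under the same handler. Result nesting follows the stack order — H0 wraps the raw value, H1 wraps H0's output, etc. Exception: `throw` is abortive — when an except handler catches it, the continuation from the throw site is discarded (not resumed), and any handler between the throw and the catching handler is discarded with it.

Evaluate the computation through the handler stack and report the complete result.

Evaluation trace:
ask @ H1 ⇒ 7
ask @ H1 ⇒ 7
ask @ H1 ⇒ 7
H0 returns 1656
H1 returns 1656
= 1656

Answer: 1656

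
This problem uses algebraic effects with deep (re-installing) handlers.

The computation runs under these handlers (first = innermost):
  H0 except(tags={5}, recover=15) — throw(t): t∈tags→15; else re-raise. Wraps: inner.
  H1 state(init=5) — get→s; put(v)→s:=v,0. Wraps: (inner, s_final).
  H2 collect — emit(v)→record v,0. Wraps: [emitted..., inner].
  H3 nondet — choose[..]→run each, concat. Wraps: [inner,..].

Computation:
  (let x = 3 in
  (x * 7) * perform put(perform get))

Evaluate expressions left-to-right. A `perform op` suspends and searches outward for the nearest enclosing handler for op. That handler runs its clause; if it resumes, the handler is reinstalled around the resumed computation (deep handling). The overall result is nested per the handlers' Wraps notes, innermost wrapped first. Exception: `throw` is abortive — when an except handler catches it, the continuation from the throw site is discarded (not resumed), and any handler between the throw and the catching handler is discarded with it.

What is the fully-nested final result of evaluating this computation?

Answer: [[(0, 5)]]

Step-by-step:
get @ H1 ⇒ 5
put(5) @ H1 ⇒ s:=5
H0 returns 0
H1 returns (0, 5)
H2 returns [(0, 5)]
H3 returns [[(0, 5)]]
= [[(0, 5)]]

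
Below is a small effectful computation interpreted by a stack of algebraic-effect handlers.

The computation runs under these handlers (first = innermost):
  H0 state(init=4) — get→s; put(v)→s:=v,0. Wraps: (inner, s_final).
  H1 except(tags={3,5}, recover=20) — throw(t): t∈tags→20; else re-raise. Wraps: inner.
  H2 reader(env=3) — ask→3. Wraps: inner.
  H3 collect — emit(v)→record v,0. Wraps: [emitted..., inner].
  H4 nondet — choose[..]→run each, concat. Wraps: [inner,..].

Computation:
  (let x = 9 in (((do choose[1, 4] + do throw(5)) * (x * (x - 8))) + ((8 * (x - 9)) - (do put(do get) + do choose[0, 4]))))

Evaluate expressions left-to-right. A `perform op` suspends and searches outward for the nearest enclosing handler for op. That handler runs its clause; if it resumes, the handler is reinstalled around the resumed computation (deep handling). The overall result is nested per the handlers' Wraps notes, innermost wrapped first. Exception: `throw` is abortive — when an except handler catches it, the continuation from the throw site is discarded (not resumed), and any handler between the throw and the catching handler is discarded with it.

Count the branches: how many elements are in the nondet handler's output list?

Answer: 2

Working:
choose[1, 4] @ H4
  branch[0] choose=1:
    throw(5) @ H1 caught ⇒ 20
    H2 returns 20
    H3 returns [20]
    H4 returns [[20]]
  branch[1] choose=4:
    throw(5) @ H1 caught ⇒ 20
    H2 returns 20
    H3 returns [20]
    H4 returns [[20]]
= [[20], [20]]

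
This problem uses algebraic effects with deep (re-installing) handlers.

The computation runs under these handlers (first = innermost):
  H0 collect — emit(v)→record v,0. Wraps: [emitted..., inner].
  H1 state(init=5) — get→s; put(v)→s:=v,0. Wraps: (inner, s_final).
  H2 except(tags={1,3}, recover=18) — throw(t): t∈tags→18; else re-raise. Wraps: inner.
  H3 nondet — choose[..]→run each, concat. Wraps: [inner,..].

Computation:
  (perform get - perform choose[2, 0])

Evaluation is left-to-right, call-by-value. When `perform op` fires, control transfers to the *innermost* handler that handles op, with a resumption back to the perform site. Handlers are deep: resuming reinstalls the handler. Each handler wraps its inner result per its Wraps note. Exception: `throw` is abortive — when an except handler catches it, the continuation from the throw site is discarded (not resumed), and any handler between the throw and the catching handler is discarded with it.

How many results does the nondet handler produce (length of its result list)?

Evaluation trace:
get @ H1 ⇒ 5
choose[2, 0] @ H3
  branch[0] choose=2:
    H0 returns [3]
    H1 returns ([3], 5)
    H2 returns ([3], 5)
    H3 returns [([3], 5)]
  branch[1] choose=0:
    H0 returns [5]
    H1 returns ([5], 5)
    H2 returns ([5], 5)
    H3 returns [([5], 5)]
= [([3], 5), ([5], 5)]

Answer: 2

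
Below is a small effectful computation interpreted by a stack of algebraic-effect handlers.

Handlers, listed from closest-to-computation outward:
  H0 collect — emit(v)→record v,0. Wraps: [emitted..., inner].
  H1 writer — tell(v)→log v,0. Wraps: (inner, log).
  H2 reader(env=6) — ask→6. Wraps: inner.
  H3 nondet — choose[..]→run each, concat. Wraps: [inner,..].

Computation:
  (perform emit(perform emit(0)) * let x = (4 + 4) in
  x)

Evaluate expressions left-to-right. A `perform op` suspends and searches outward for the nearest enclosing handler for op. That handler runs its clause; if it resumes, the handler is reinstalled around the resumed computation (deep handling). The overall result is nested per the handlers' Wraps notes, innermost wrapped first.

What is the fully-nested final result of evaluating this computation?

Step-by-step:
emit(0) @ H0 ⇒ out+=0
emit(0) @ H0 ⇒ out+=0
H0 returns [0, 0, 0]
H1 returns ([0, 0, 0], ())
H2 returns ([0, 0, 0], ())
H3 returns [([0, 0, 0], ())]
= [([0, 0, 0], ())]

Answer: [([0, 0, 0], ())]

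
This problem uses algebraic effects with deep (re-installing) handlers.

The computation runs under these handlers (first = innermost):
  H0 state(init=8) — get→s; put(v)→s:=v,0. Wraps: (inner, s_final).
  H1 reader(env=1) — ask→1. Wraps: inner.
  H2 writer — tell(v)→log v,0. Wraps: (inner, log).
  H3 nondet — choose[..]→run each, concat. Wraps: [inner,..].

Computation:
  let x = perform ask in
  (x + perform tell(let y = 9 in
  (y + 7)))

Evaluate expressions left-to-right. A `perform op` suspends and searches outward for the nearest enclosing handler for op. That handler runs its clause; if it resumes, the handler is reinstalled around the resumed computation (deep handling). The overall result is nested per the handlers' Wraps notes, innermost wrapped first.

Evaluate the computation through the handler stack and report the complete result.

Answer: [((1, 8), (16))]

Evaluation trace:
ask @ H1 ⇒ 1
tell(16) @ H2 ⇒ log+=16
H0 returns (1, 8)
H1 returns (1, 8)
H2 returns ((1, 8), (16))
H3 returns [((1, 8), (16))]
= [((1, 8), (16))]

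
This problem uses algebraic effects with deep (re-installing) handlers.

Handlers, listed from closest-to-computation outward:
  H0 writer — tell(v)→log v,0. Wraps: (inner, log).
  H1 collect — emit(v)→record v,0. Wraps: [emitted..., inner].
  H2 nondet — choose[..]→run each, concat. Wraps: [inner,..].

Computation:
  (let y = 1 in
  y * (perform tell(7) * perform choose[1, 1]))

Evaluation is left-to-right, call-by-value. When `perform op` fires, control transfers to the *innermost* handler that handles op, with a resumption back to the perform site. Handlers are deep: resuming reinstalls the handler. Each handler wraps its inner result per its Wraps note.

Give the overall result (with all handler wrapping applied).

Working:
tell(7) @ H0 ⇒ log+=7
choose[1, 1] @ H2
  branch[0] choose=1:
    H0 returns (0, (7))
    H1 returns [(0, (7))]
    H2 returns [[(0, (7))]]
  branch[1] choose=1:
    H0 returns (0, (7))
    H1 returns [(0, (7))]
    H2 returns [[(0, (7))]]
= [[(0, (7))], [(0, (7))]]

Answer: [[(0, (7))], [(0, (7))]]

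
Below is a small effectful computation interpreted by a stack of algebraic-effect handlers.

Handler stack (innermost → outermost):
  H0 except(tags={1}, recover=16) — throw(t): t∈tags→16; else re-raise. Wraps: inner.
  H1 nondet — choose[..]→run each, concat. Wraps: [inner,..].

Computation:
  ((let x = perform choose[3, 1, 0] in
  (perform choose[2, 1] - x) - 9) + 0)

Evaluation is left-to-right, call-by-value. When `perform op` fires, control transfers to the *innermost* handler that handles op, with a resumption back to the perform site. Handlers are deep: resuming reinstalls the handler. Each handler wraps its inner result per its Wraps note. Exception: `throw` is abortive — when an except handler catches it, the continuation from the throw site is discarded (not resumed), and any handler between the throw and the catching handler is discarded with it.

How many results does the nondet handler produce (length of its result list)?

Evaluation trace:
choose[3, 1, 0] @ H1
  branch[0] choose=3:
    choose[2, 1] @ H1
      branch[0] choose=2:
        H0 returns -10
        H1 returns [-10]
      branch[1] choose=1:
        H0 returns -11
        H1 returns [-11]
  branch[1] choose=1:
    choose[2, 1] @ H1
      branch[0] choose=2:
        H0 returns -8
        H1 returns [-8]
      branch[1] choose=1:
        H0 returns -9
        H1 returns [-9]
  branch[2] choose=0:
    choose[2, 1] @ H1
      branch[0] choose=2:
        H0 returns -7
        H1 returns [-7]
      branch[1] choose=1:
        H0 returns -8
        H1 returns [-8]
= [-10, -11, -8, -9, -7, -8]

Answer: 6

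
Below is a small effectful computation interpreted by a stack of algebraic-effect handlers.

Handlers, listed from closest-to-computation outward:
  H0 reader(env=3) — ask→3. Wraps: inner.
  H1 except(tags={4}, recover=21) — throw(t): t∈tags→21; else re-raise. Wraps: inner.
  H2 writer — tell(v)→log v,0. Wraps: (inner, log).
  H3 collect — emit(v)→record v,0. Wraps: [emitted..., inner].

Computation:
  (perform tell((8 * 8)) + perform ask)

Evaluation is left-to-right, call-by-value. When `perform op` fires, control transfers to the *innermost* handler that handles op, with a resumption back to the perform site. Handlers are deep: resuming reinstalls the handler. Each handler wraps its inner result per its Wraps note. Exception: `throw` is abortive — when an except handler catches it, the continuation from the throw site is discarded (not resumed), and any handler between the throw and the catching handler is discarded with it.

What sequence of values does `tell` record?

Working:
tell(64) @ H2 ⇒ log+=64
ask @ H0 ⇒ 3
H0 returns 3
H1 returns 3
H2 returns (3, (64))
H3 returns [(3, (64))]
= [(3, (64))]

Answer: (64)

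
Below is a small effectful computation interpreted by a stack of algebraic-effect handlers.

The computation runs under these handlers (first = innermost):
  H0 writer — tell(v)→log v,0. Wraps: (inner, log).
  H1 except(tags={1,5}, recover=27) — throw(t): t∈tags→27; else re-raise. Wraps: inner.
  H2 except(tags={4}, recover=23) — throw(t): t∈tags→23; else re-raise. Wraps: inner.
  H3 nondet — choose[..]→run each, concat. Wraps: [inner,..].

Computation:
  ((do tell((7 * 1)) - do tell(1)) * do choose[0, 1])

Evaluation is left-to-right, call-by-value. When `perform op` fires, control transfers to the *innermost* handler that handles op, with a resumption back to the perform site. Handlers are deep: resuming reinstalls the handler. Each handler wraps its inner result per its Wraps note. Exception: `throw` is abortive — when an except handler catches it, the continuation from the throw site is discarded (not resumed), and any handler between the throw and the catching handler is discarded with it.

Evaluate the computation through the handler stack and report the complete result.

Answer: [(0, (7, 1)), (0, (7, 1))]

Step-by-step:
tell(7) @ H0 ⇒ log+=7
tell(1) @ H0 ⇒ log+=1
choose[0, 1] @ H3
  branch[0] choose=0:
    H0 returns (0, (7, 1))
    H1 returns (0, (7, 1))
    H2 returns (0, (7, 1))
    H3 returns [(0, (7, 1))]
  branch[1] choose=1:
    H0 returns (0, (7, 1))
    H1 returns (0, (7, 1))
    H2 returns (0, (7, 1))
    H3 returns [(0, (7, 1))]
= [(0, (7, 1)), (0, (7, 1))]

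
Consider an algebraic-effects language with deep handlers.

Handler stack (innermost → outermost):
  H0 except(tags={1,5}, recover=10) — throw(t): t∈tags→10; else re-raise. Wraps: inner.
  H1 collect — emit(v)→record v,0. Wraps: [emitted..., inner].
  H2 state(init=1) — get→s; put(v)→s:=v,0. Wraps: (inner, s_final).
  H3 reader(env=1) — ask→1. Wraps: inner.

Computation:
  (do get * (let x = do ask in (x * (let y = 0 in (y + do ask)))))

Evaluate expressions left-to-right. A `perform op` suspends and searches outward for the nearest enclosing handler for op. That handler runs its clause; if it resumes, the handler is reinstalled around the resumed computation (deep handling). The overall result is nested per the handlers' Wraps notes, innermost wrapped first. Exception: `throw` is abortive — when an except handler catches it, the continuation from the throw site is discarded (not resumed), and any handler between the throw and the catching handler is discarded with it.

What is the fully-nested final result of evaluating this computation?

Evaluation trace:
get @ H2 ⇒ 1
ask @ H3 ⇒ 1
ask @ H3 ⇒ 1
H0 returns 1
H1 returns [1]
H2 returns ([1], 1)
H3 returns ([1], 1)
= ([1], 1)

Answer: ([1], 1)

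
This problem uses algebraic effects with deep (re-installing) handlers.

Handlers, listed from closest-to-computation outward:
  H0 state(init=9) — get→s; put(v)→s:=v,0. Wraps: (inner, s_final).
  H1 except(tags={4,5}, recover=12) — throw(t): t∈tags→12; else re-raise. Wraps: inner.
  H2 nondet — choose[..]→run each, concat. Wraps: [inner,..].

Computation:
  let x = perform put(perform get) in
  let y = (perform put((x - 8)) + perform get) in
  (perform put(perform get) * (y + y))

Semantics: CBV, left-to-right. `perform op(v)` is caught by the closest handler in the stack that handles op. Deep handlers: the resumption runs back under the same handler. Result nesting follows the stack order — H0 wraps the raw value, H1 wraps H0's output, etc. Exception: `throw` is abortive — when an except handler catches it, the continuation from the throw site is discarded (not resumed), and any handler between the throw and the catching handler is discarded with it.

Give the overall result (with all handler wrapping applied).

Answer: [(0, -8)]

Working:
get @ H0 ⇒ 9
put(9) @ H0 ⇒ s:=9
put(-8) @ H0 ⇒ s:=-8
get @ H0 ⇒ -8
get @ H0 ⇒ -8
put(-8) @ H0 ⇒ s:=-8
H0 returns (0, -8)
H1 returns (0, -8)
H2 returns [(0, -8)]
= [(0, -8)]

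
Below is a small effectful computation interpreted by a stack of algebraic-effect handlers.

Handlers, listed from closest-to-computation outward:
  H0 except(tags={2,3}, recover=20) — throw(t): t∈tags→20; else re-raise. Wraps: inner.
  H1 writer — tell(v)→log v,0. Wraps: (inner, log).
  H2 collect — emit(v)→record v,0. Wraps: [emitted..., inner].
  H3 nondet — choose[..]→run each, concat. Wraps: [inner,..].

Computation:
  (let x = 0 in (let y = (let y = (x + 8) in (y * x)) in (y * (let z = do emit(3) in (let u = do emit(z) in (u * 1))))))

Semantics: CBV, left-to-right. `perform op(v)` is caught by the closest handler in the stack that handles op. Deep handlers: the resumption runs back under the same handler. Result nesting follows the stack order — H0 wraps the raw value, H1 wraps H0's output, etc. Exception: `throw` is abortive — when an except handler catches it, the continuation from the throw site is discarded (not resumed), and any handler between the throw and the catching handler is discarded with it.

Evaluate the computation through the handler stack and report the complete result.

Answer: [[3, 0, (0, ())]]

Step-by-step:
emit(3) @ H2 ⇒ out+=3
emit(0) @ H2 ⇒ out+=0
H0 returns 0
H1 returns (0, ())
H2 returns [3, 0, (0, ())]
H3 returns [[3, 0, (0, ())]]
= [[3, 0, (0, ())]]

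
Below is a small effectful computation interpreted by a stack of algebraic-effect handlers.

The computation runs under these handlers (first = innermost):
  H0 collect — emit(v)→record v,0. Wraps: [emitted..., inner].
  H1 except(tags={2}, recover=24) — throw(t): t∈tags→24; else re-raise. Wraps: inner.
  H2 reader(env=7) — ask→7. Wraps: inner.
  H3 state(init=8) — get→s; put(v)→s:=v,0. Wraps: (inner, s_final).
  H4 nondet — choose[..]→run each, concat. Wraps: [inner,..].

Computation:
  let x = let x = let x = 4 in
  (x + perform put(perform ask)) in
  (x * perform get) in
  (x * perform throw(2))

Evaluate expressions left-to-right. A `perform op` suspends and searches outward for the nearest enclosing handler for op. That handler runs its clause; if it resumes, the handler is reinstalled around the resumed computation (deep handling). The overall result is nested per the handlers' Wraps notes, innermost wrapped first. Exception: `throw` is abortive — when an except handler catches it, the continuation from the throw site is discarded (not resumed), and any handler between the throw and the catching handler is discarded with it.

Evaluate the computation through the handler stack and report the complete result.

Evaluation trace:
ask @ H2 ⇒ 7
put(7) @ H3 ⇒ s:=7
get @ H3 ⇒ 7
throw(2) @ H1 caught ⇒ 24
H2 returns 24
H3 returns (24, 7)
H4 returns [(24, 7)]
= [(24, 7)]

Answer: [(24, 7)]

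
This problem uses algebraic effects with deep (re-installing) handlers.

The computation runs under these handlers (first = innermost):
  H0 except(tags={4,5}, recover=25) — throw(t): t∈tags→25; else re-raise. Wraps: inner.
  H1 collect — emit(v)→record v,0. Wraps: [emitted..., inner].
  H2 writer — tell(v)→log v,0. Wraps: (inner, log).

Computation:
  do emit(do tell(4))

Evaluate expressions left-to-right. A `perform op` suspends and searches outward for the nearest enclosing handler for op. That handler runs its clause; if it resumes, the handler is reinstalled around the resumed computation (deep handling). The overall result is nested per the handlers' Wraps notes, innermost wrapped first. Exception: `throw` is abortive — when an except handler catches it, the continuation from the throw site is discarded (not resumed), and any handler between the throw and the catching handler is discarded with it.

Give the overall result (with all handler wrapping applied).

Step-by-step:
tell(4) @ H2 ⇒ log+=4
emit(0) @ H1 ⇒ out+=0
H0 returns 0
H1 returns [0, 0]
H2 returns ([0, 0], (4))
= ([0, 0], (4))

Answer: ([0, 0], (4))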